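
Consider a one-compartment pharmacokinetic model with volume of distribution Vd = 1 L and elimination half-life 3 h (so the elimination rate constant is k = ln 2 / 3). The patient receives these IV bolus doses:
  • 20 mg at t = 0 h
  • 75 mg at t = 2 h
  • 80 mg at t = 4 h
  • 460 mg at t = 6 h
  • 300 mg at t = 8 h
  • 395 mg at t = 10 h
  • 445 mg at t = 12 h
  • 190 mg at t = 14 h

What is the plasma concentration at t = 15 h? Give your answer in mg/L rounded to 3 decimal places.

k = ln 2 / 3 = 0.23105 per h
Dose 1 (20 mg at t=0 h): 20·exp(−0.23105·15) = 0.625 mg/L
Dose 2 (75 mg at t=2 h): 75·exp(−0.23105·13) = 3.720 mg/L
Dose 3 (80 mg at t=4 h): 80·exp(−0.23105·11) = 6.300 mg/L
Dose 4 (460 mg at t=6 h): 460·exp(−0.23105·9) = 57.500 mg/L
Dose 5 (300 mg at t=8 h): 300·exp(−0.23105·7) = 59.528 mg/L
Dose 6 (395 mg at t=10 h): 395·exp(−0.23105·5) = 124.417 mg/L
Dose 7 (445 mg at t=12 h): 445·exp(−0.23105·3) = 222.500 mg/L
Dose 8 (190 mg at t=14 h): 190·exp(−0.23105·1) = 150.803 mg/L
C(15) = 0.625 + 3.720 + 6.300 + 57.500 + 59.528 + 124.417 + 222.500 + 150.803 = 625.393 mg/L

625.393 mg/L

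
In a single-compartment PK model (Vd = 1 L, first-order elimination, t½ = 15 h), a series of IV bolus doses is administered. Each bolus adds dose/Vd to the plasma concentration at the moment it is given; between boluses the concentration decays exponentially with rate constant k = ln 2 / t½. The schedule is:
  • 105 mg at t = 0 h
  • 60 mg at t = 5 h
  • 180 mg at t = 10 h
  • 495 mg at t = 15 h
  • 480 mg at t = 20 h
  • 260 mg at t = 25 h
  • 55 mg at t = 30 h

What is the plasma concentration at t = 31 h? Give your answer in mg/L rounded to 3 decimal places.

k = ln 2 / 15 = 0.04621 per h
Dose 1 (105 mg at t=0 h): 105·exp(−0.04621·31) = 25.065 mg/L
Dose 2 (60 mg at t=5 h): 60·exp(−0.04621·26) = 18.045 mg/L
Dose 3 (180 mg at t=10 h): 180·exp(−0.04621·21) = 68.207 mg/L
Dose 4 (495 mg at t=15 h): 495·exp(−0.04621·16) = 236.323 mg/L
Dose 5 (480 mg at t=20 h): 480·exp(−0.04621·11) = 288.726 mg/L
Dose 6 (260 mg at t=25 h): 260·exp(−0.04621·6) = 197.043 mg/L
Dose 7 (55 mg at t=30 h): 55·exp(−0.04621·1) = 52.516 mg/L
C(31) = 25.065 + 18.045 + 68.207 + 236.323 + 288.726 + 197.043 + 52.516 = 885.926 mg/L

885.926 mg/L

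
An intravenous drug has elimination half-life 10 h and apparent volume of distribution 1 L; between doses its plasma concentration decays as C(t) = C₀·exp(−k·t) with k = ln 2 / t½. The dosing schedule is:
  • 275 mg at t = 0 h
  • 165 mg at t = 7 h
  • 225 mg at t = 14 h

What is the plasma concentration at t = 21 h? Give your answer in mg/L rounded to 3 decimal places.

265.173 mg/L

k = ln 2 / 10 = 0.06931 per h
Dose 1 (275 mg at t=0 h): 275·exp(−0.06931·21) = 64.146 mg/L
Dose 2 (165 mg at t=7 h): 165·exp(−0.06931·14) = 62.523 mg/L
Dose 3 (225 mg at t=14 h): 225·exp(−0.06931·7) = 138.504 mg/L
C(21) = 64.146 + 62.523 + 138.504 = 265.173 mg/L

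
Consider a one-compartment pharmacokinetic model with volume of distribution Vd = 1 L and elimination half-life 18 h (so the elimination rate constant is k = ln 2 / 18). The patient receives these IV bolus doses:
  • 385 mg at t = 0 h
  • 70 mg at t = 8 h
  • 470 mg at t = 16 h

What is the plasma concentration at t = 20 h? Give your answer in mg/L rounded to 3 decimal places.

k = ln 2 / 18 = 0.03851 per h
Dose 1 (385 mg at t=0 h): 385·exp(−0.03851·20) = 178.231 mg/L
Dose 2 (70 mg at t=8 h): 70·exp(−0.03851·12) = 44.097 mg/L
Dose 3 (470 mg at t=16 h): 470·exp(−0.03851·4) = 402.905 mg/L
C(20) = 178.231 + 44.097 + 402.905 = 625.233 mg/L

625.233 mg/L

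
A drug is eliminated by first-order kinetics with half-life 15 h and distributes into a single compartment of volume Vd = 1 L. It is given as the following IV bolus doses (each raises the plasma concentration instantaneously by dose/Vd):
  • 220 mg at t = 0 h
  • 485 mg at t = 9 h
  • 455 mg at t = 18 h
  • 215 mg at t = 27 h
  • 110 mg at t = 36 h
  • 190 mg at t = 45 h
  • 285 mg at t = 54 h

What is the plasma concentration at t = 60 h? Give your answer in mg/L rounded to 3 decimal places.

519.096 mg/L

k = ln 2 / 15 = 0.04621 per h
Dose 1 (220 mg at t=0 h): 220·exp(−0.04621·60) = 13.750 mg/L
Dose 2 (485 mg at t=9 h): 485·exp(−0.04621·51) = 45.945 mg/L
Dose 3 (455 mg at t=18 h): 455·exp(−0.04621·42) = 65.332 mg/L
Dose 4 (215 mg at t=27 h): 215·exp(−0.04621·33) = 46.792 mg/L
Dose 5 (110 mg at t=36 h): 110·exp(−0.04621·24) = 36.286 mg/L
Dose 6 (190 mg at t=45 h): 190·exp(−0.04621·15) = 95.000 mg/L
Dose 7 (285 mg at t=54 h): 285·exp(−0.04621·6) = 215.990 mg/L
C(60) = 13.750 + 45.945 + 65.332 + 46.792 + 36.286 + 95.000 + 215.990 = 519.096 mg/L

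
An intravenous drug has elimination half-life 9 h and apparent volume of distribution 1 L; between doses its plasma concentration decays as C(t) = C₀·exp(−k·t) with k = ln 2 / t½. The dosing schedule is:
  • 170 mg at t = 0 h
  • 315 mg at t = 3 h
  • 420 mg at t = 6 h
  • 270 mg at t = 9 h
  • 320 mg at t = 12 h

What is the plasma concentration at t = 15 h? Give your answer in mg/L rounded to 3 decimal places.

812.628 mg/L

k = ln 2 / 9 = 0.07702 per h
Dose 1 (170 mg at t=0 h): 170·exp(−0.07702·15) = 53.547 mg/L
Dose 2 (315 mg at t=3 h): 315·exp(−0.07702·12) = 125.008 mg/L
Dose 3 (420 mg at t=6 h): 420·exp(−0.07702·9) = 210.000 mg/L
Dose 4 (270 mg at t=9 h): 270·exp(−0.07702·6) = 170.089 mg/L
Dose 5 (320 mg at t=12 h): 320·exp(−0.07702·3) = 253.984 mg/L
C(15) = 53.547 + 125.008 + 210.000 + 170.089 + 253.984 = 812.628 mg/L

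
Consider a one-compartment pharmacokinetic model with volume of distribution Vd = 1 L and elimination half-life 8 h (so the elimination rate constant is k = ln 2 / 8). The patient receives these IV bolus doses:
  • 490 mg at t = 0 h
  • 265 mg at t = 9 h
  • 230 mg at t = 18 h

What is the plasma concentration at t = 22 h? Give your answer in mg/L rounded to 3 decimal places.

321.389 mg/L

k = ln 2 / 8 = 0.08664 per h
Dose 1 (490 mg at t=0 h): 490·exp(−0.08664·22) = 72.839 mg/L
Dose 2 (265 mg at t=9 h): 265·exp(−0.08664·13) = 85.916 mg/L
Dose 3 (230 mg at t=18 h): 230·exp(−0.08664·4) = 162.635 mg/L
C(22) = 72.839 + 85.916 + 162.635 = 321.389 mg/L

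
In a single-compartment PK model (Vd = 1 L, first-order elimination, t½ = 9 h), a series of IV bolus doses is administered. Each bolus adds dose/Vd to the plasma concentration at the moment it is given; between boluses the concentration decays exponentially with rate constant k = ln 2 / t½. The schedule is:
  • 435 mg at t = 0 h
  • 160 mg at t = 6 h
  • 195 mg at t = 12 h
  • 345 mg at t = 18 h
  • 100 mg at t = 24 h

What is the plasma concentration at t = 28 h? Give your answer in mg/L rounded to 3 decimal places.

369.808 mg/L

k = ln 2 / 9 = 0.07702 per h
Dose 1 (435 mg at t=0 h): 435·exp(−0.07702·28) = 50.344 mg/L
Dose 2 (160 mg at t=6 h): 160·exp(−0.07702·22) = 29.395 mg/L
Dose 3 (195 mg at t=12 h): 195·exp(−0.07702·16) = 56.868 mg/L
Dose 4 (345 mg at t=18 h): 345·exp(−0.07702·10) = 159.713 mg/L
Dose 5 (100 mg at t=24 h): 100·exp(−0.07702·4) = 73.487 mg/L
C(28) = 50.344 + 29.395 + 56.868 + 159.713 + 73.487 = 369.808 mg/L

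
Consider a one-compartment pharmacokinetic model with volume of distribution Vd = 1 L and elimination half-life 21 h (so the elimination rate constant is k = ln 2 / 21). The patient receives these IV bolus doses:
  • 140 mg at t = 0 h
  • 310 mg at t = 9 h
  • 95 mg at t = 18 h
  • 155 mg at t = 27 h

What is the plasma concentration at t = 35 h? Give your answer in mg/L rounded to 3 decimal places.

348.750 mg/L

k = ln 2 / 21 = 0.03301 per h
Dose 1 (140 mg at t=0 h): 140·exp(−0.03301·35) = 44.097 mg/L
Dose 2 (310 mg at t=9 h): 310·exp(−0.03301·26) = 131.419 mg/L
Dose 3 (95 mg at t=18 h): 95·exp(−0.03301·17) = 54.204 mg/L
Dose 4 (155 mg at t=27 h): 155·exp(−0.03301·8) = 119.029 mg/L
C(35) = 44.097 + 131.419 + 54.204 + 119.029 = 348.750 mg/L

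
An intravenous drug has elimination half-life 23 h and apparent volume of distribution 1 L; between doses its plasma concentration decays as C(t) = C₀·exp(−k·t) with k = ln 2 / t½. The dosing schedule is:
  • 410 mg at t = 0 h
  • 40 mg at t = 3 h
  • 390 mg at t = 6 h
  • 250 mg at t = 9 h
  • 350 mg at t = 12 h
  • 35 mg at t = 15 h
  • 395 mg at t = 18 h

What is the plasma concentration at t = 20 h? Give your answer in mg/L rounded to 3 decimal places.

1360.598 mg/L

k = ln 2 / 23 = 0.03014 per h
Dose 1 (410 mg at t=0 h): 410·exp(−0.03014·20) = 224.398 mg/L
Dose 2 (40 mg at t=3 h): 40·exp(−0.03014·17) = 23.964 mg/L
Dose 3 (390 mg at t=6 h): 390·exp(−0.03014·14) = 255.758 mg/L
Dose 4 (250 mg at t=9 h): 250·exp(−0.03014·11) = 179.461 mg/L
Dose 5 (350 mg at t=12 h): 350·exp(−0.03014·8) = 275.019 mg/L
Dose 6 (35 mg at t=15 h): 35·exp(−0.03014·5) = 30.104 mg/L
Dose 7 (395 mg at t=18 h): 395·exp(−0.03014·2) = 371.895 mg/L
C(20) = 224.398 + 23.964 + 255.758 + 179.461 + 275.019 + 30.104 + 371.895 = 1360.598 mg/L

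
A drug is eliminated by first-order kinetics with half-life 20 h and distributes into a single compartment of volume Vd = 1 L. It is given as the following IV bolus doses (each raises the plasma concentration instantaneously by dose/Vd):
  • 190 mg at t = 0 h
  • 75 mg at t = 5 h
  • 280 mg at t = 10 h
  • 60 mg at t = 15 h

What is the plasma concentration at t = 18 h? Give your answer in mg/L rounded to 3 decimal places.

415.890 mg/L

k = ln 2 / 20 = 0.03466 per h
Dose 1 (190 mg at t=0 h): 190·exp(−0.03466·18) = 101.818 mg/L
Dose 2 (75 mg at t=5 h): 75·exp(−0.03466·13) = 47.796 mg/L
Dose 3 (280 mg at t=10 h): 280·exp(−0.03466·8) = 212.200 mg/L
Dose 4 (60 mg at t=15 h): 60·exp(−0.03466·3) = 54.075 mg/L
C(18) = 101.818 + 47.796 + 212.200 + 54.075 = 415.890 mg/L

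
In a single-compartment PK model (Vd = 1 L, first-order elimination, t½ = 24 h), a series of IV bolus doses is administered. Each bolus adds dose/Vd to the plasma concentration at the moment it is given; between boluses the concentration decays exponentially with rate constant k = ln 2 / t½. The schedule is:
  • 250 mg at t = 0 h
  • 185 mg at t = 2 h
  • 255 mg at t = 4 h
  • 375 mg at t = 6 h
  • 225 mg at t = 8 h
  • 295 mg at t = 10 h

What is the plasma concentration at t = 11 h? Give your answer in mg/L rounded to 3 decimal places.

1350.439 mg/L

k = ln 2 / 24 = 0.02888 per h
Dose 1 (250 mg at t=0 h): 250·exp(−0.02888·11) = 181.957 mg/L
Dose 2 (185 mg at t=2 h): 185·exp(−0.02888·9) = 142.655 mg/L
Dose 3 (255 mg at t=4 h): 255·exp(−0.02888·7) = 208.324 mg/L
Dose 4 (375 mg at t=6 h): 375·exp(−0.02888·5) = 324.576 mg/L
Dose 5 (225 mg at t=8 h): 225·exp(−0.02888·3) = 206.326 mg/L
Dose 6 (295 mg at t=10 h): 295·exp(−0.02888·1) = 286.602 mg/L
C(11) = 181.957 + 142.655 + 208.324 + 324.576 + 206.326 + 286.602 = 1350.439 mg/L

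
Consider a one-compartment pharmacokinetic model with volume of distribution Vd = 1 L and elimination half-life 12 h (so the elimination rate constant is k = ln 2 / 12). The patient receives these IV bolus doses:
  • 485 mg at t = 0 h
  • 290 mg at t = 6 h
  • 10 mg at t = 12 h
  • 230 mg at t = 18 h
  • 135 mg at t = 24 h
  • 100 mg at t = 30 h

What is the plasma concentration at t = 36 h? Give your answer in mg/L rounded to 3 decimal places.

333.918 mg/L

k = ln 2 / 12 = 0.05776 per h
Dose 1 (485 mg at t=0 h): 485·exp(−0.05776·36) = 60.625 mg/L
Dose 2 (290 mg at t=6 h): 290·exp(−0.05776·30) = 51.265 mg/L
Dose 3 (10 mg at t=12 h): 10·exp(−0.05776·24) = 2.500 mg/L
Dose 4 (230 mg at t=18 h): 230·exp(−0.05776·18) = 81.317 mg/L
Dose 5 (135 mg at t=24 h): 135·exp(−0.05776·12) = 67.500 mg/L
Dose 6 (100 mg at t=30 h): 100·exp(−0.05776·6) = 70.711 mg/L
C(36) = 60.625 + 51.265 + 2.500 + 81.317 + 67.500 + 70.711 = 333.918 mg/L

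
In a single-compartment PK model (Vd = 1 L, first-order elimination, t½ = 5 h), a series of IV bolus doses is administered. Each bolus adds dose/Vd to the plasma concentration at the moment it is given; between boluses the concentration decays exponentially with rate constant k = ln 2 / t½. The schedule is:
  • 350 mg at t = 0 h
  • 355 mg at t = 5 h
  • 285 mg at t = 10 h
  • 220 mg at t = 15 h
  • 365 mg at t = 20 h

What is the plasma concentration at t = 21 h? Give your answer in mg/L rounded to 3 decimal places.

533.212 mg/L

k = ln 2 / 5 = 0.13863 per h
Dose 1 (350 mg at t=0 h): 350·exp(−0.13863·21) = 19.043 mg/L
Dose 2 (355 mg at t=5 h): 355·exp(−0.13863·16) = 38.631 mg/L
Dose 3 (285 mg at t=10 h): 285·exp(−0.13863·11) = 62.027 mg/L
Dose 4 (220 mg at t=15 h): 220·exp(−0.13863·6) = 95.761 mg/L
Dose 5 (365 mg at t=20 h): 365·exp(−0.13863·1) = 317.751 mg/L
C(21) = 19.043 + 38.631 + 62.027 + 95.761 + 317.751 = 533.212 mg/L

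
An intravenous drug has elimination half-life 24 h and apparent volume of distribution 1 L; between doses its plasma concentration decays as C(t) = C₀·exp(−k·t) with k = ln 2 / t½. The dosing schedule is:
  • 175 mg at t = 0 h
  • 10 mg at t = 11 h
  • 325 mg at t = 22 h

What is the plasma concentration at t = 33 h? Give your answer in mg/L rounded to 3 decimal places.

k = ln 2 / 24 = 0.02888 per h
Dose 1 (175 mg at t=0 h): 175·exp(−0.02888·33) = 67.472 mg/L
Dose 2 (10 mg at t=11 h): 10·exp(−0.02888·22) = 5.297 mg/L
Dose 3 (325 mg at t=22 h): 325·exp(−0.02888·11) = 236.544 mg/L
C(33) = 67.472 + 5.297 + 236.544 = 309.313 mg/L

309.313 mg/L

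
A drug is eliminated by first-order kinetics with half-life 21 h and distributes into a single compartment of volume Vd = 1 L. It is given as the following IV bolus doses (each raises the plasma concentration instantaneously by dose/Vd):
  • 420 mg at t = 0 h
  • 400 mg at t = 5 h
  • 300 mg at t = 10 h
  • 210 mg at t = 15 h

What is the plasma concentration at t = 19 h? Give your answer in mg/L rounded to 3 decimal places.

883.241 mg/L

k = ln 2 / 21 = 0.03301 per h
Dose 1 (420 mg at t=0 h): 420·exp(−0.03301·19) = 224.331 mg/L
Dose 2 (400 mg at t=5 h): 400·exp(−0.03301·14) = 251.984 mg/L
Dose 3 (300 mg at t=10 h): 300·exp(−0.03301·9) = 222.899 mg/L
Dose 4 (210 mg at t=15 h): 210·exp(−0.03301·4) = 184.026 mg/L
C(19) = 224.331 + 251.984 + 222.899 + 184.026 = 883.241 mg/L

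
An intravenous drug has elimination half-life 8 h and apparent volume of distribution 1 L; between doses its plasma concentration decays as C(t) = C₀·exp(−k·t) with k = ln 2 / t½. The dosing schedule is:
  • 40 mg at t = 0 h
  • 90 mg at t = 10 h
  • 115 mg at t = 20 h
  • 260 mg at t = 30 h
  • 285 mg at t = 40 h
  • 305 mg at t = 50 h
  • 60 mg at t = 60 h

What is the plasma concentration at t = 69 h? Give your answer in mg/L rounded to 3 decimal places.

k = ln 2 / 8 = 0.08664 per h
Dose 1 (40 mg at t=0 h): 40·exp(−0.08664·69) = 0.101 mg/L
Dose 2 (90 mg at t=10 h): 90·exp(−0.08664·59) = 0.542 mg/L
Dose 3 (115 mg at t=20 h): 115·exp(−0.08664·49) = 1.648 mg/L
Dose 4 (260 mg at t=30 h): 260·exp(−0.08664·39) = 8.860 mg/L
Dose 5 (285 mg at t=40 h): 285·exp(−0.08664·29) = 23.100 mg/L
Dose 6 (305 mg at t=50 h): 305·exp(−0.08664·19) = 58.797 mg/L
Dose 7 (60 mg at t=60 h): 60·exp(−0.08664·9) = 27.510 mg/L
C(69) = 0.101 + 0.542 + 1.648 + 8.860 + 23.100 + 58.797 + 27.510 = 120.558 mg/L

120.558 mg/L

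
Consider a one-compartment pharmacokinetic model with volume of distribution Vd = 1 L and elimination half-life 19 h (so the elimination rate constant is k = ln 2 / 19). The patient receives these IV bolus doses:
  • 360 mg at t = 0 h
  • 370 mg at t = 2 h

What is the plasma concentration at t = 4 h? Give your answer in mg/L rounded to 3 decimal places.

k = ln 2 / 19 = 0.03648 per h
Dose 1 (360 mg at t=0 h): 360·exp(−0.03648·4) = 311.120 mg/L
Dose 2 (370 mg at t=2 h): 370·exp(−0.03648·2) = 343.965 mg/L
C(4) = 311.120 + 343.965 = 655.085 mg/L

655.085 mg/L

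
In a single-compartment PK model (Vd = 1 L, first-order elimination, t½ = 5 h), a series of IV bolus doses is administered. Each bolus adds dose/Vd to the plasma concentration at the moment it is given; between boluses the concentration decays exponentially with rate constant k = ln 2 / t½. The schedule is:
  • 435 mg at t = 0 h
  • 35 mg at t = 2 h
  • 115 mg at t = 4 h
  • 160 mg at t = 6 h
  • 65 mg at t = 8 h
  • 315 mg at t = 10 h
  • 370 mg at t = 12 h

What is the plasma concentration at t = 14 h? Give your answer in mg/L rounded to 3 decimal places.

k = ln 2 / 5 = 0.13863 per h
Dose 1 (435 mg at t=0 h): 435·exp(−0.13863·14) = 62.460 mg/L
Dose 2 (35 mg at t=2 h): 35·exp(−0.13863·12) = 6.631 mg/L
Dose 3 (115 mg at t=4 h): 115·exp(−0.13863·10) = 28.750 mg/L
Dose 4 (160 mg at t=6 h): 160·exp(−0.13863·8) = 52.780 mg/L
Dose 5 (65 mg at t=8 h): 65·exp(−0.13863·6) = 28.293 mg/L
Dose 6 (315 mg at t=10 h): 315·exp(−0.13863·4) = 180.920 mg/L
Dose 7 (370 mg at t=12 h): 370·exp(−0.13863·2) = 280.408 mg/L
C(14) = 62.460 + 6.631 + 28.750 + 52.780 + 28.293 + 180.920 + 280.408 = 640.242 mg/L

640.242 mg/L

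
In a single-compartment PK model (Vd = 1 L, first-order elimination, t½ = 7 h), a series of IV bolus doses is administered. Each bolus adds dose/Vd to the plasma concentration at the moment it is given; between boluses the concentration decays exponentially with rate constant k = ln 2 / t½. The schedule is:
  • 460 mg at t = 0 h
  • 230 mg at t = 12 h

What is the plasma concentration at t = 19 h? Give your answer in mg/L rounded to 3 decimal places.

185.093 mg/L

k = ln 2 / 7 = 0.09902 per h
Dose 1 (460 mg at t=0 h): 460·exp(−0.09902·19) = 70.093 mg/L
Dose 2 (230 mg at t=12 h): 230·exp(−0.09902·7) = 115.000 mg/L
C(19) = 70.093 + 115.000 = 185.093 mg/L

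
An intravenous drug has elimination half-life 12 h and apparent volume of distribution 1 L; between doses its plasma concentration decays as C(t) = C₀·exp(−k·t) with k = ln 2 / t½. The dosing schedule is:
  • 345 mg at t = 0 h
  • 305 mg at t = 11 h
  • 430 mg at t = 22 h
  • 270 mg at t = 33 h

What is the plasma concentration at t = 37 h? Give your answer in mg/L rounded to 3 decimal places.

503.727 mg/L

k = ln 2 / 12 = 0.05776 per h
Dose 1 (345 mg at t=0 h): 345·exp(−0.05776·37) = 40.705 mg/L
Dose 2 (305 mg at t=11 h): 305·exp(−0.05776·26) = 67.931 mg/L
Dose 3 (430 mg at t=22 h): 430·exp(−0.05776·15) = 180.793 mg/L
Dose 4 (270 mg at t=33 h): 270·exp(−0.05776·4) = 214.299 mg/L
C(37) = 40.705 + 67.931 + 180.793 + 214.299 = 503.727 mg/L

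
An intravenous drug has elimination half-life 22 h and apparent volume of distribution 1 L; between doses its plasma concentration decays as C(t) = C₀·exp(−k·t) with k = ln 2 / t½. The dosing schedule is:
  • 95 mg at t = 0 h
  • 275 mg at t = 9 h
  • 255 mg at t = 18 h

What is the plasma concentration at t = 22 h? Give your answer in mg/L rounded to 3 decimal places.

k = ln 2 / 22 = 0.03151 per h
Dose 1 (95 mg at t=0 h): 95·exp(−0.03151·22) = 47.500 mg/L
Dose 2 (275 mg at t=9 h): 275·exp(−0.03151·13) = 182.579 mg/L
Dose 3 (255 mg at t=18 h): 255·exp(−0.03151·4) = 224.806 mg/L
C(22) = 47.500 + 182.579 + 224.806 = 454.885 mg/L

454.885 mg/L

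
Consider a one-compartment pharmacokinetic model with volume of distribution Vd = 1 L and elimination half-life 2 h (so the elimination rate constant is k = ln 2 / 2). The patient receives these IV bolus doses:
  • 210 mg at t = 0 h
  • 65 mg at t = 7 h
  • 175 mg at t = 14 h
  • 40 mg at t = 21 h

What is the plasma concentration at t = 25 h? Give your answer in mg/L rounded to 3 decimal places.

14.030 mg/L

k = ln 2 / 2 = 0.34657 per h
Dose 1 (210 mg at t=0 h): 210·exp(−0.34657·25) = 0.036 mg/L
Dose 2 (65 mg at t=7 h): 65·exp(−0.34657·18) = 0.127 mg/L
Dose 3 (175 mg at t=14 h): 175·exp(−0.34657·11) = 3.867 mg/L
Dose 4 (40 mg at t=21 h): 40·exp(−0.34657·4) = 10.000 mg/L
C(25) = 0.036 + 0.127 + 3.867 + 10.000 = 14.030 mg/L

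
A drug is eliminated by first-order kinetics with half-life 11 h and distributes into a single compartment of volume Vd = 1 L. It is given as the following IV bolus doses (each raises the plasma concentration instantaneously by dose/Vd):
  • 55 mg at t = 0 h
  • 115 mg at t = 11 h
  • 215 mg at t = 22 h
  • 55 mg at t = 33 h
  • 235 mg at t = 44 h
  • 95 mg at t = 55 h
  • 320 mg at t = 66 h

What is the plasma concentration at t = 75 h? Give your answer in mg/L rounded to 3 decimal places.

k = ln 2 / 11 = 0.06301 per h
Dose 1 (55 mg at t=0 h): 55·exp(−0.06301·75) = 0.487 mg/L
Dose 2 (115 mg at t=11 h): 115·exp(−0.06301·64) = 2.038 mg/L
Dose 3 (215 mg at t=22 h): 215·exp(−0.06301·53) = 7.621 mg/L
Dose 4 (55 mg at t=33 h): 55·exp(−0.06301·42) = 3.899 mg/L
Dose 5 (235 mg at t=44 h): 235·exp(−0.06301·31) = 33.320 mg/L
Dose 6 (95 mg at t=55 h): 95·exp(−0.06301·20) = 26.940 mg/L
Dose 7 (320 mg at t=66 h): 320·exp(−0.06301·9) = 181.490 mg/L
C(75) = 0.487 + 2.038 + 7.621 + 3.899 + 33.320 + 26.940 + 181.490 = 255.796 mg/L

255.796 mg/L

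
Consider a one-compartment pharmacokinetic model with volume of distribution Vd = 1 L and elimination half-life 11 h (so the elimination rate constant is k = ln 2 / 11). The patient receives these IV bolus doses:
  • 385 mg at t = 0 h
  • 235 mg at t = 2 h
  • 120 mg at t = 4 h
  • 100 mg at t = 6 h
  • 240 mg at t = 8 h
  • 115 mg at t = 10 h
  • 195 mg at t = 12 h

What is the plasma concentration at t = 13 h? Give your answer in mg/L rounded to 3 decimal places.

873.019 mg/L

k = ln 2 / 11 = 0.06301 per h
Dose 1 (385 mg at t=0 h): 385·exp(−0.06301·13) = 169.706 mg/L
Dose 2 (235 mg at t=2 h): 235·exp(−0.06301·11) = 117.500 mg/L
Dose 3 (120 mg at t=4 h): 120·exp(−0.06301·9) = 68.059 mg/L
Dose 4 (100 mg at t=6 h): 100·exp(−0.06301·7) = 64.333 mg/L
Dose 5 (240 mg at t=8 h): 240·exp(−0.06301·5) = 175.138 mg/L
Dose 6 (115 mg at t=10 h): 115·exp(−0.06301·3) = 95.192 mg/L
Dose 7 (195 mg at t=12 h): 195·exp(−0.06301·1) = 183.092 mg/L
C(13) = 169.706 + 117.500 + 68.059 + 64.333 + 175.138 + 95.192 + 183.092 = 873.019 mg/L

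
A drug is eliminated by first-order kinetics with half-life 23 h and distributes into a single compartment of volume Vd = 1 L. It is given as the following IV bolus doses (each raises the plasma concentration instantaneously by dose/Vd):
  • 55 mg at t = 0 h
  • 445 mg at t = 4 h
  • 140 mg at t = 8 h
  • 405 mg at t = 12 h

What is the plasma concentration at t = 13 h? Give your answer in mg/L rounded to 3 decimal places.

889.851 mg/L

k = ln 2 / 23 = 0.03014 per h
Dose 1 (55 mg at t=0 h): 55·exp(−0.03014·13) = 37.172 mg/L
Dose 2 (445 mg at t=4 h): 445·exp(−0.03014·9) = 339.286 mg/L
Dose 3 (140 mg at t=8 h): 140·exp(−0.03014·5) = 120.417 mg/L
Dose 4 (405 mg at t=12 h): 405·exp(−0.03014·1) = 392.977 mg/L
C(13) = 37.172 + 339.286 + 120.417 + 392.977 = 889.851 mg/L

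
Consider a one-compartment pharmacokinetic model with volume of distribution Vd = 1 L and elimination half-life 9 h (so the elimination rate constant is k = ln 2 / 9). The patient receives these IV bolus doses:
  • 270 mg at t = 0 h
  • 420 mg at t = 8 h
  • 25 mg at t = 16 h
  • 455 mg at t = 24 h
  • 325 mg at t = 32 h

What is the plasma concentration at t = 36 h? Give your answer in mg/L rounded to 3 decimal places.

k = ln 2 / 9 = 0.07702 per h
Dose 1 (270 mg at t=0 h): 270·exp(−0.07702·36) = 16.875 mg/L
Dose 2 (420 mg at t=8 h): 420·exp(−0.07702·28) = 48.608 mg/L
Dose 3 (25 mg at t=16 h): 25·exp(−0.07702·20) = 5.358 mg/L
Dose 4 (455 mg at t=24 h): 455·exp(−0.07702·12) = 180.567 mg/L
Dose 5 (325 mg at t=32 h): 325·exp(−0.07702·4) = 238.832 mg/L
C(36) = 16.875 + 48.608 + 5.358 + 180.567 + 238.832 = 490.240 mg/L

490.240 mg/L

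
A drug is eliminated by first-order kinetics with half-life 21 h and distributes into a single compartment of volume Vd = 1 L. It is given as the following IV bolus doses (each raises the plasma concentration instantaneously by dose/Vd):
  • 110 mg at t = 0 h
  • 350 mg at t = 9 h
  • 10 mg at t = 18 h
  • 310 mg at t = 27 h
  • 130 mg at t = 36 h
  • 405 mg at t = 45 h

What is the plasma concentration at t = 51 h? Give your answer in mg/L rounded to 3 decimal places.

663.156 mg/L

k = ln 2 / 21 = 0.03301 per h
Dose 1 (110 mg at t=0 h): 110·exp(−0.03301·51) = 20.432 mg/L
Dose 2 (350 mg at t=9 h): 350·exp(−0.03301·42) = 87.500 mg/L
Dose 3 (10 mg at t=18 h): 10·exp(−0.03301·33) = 3.365 mg/L
Dose 4 (310 mg at t=27 h): 310·exp(−0.03301·24) = 140.387 mg/L
Dose 5 (130 mg at t=36 h): 130·exp(−0.03301·15) = 79.236 mg/L
Dose 6 (405 mg at t=45 h): 405·exp(−0.03301·6) = 332.236 mg/L
C(51) = 20.432 + 87.500 + 3.365 + 140.387 + 79.236 + 332.236 = 663.156 mg/L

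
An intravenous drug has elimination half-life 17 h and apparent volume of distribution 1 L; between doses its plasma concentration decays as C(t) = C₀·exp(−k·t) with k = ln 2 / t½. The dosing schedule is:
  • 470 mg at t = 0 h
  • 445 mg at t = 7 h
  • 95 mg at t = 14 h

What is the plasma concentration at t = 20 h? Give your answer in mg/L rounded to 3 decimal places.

k = ln 2 / 17 = 0.04077 per h
Dose 1 (470 mg at t=0 h): 470·exp(−0.04077·20) = 207.943 mg/L
Dose 2 (445 mg at t=7 h): 445·exp(−0.04077·13) = 261.915 mg/L
Dose 3 (95 mg at t=14 h): 95·exp(−0.04077·6) = 74.384 mg/L
C(20) = 207.943 + 261.915 + 74.384 = 544.242 mg/L

544.242 mg/L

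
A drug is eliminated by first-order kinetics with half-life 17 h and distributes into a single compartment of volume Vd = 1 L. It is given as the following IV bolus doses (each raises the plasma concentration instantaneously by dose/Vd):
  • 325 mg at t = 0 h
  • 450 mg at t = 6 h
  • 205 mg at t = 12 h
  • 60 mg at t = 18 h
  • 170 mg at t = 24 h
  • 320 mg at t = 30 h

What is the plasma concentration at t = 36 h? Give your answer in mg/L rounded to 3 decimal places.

667.944 mg/L

k = ln 2 / 17 = 0.04077 per h
Dose 1 (325 mg at t=0 h): 325·exp(−0.04077·36) = 74.887 mg/L
Dose 2 (450 mg at t=6 h): 450·exp(−0.04077·30) = 132.429 mg/L
Dose 3 (205 mg at t=12 h): 205·exp(−0.04077·24) = 77.050 mg/L
Dose 4 (60 mg at t=18 h): 60·exp(−0.04077·18) = 28.801 mg/L
Dose 5 (170 mg at t=24 h): 170·exp(−0.04077·12) = 104.221 mg/L
Dose 6 (320 mg at t=30 h): 320·exp(−0.04077·6) = 250.556 mg/L
C(36) = 74.887 + 132.429 + 77.050 + 28.801 + 104.221 + 250.556 = 667.944 mg/L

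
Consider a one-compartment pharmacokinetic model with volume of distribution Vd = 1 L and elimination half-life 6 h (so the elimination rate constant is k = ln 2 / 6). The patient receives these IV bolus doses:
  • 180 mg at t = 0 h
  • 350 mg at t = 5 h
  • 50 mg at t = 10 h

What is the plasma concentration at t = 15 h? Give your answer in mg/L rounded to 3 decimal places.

k = ln 2 / 6 = 0.11552 per h
Dose 1 (180 mg at t=0 h): 180·exp(−0.11552·15) = 31.820 mg/L
Dose 2 (350 mg at t=5 h): 350·exp(−0.11552·10) = 110.243 mg/L
Dose 3 (50 mg at t=10 h): 50·exp(−0.11552·5) = 28.062 mg/L
C(15) = 31.820 + 110.243 + 28.062 = 170.124 mg/L

170.124 mg/L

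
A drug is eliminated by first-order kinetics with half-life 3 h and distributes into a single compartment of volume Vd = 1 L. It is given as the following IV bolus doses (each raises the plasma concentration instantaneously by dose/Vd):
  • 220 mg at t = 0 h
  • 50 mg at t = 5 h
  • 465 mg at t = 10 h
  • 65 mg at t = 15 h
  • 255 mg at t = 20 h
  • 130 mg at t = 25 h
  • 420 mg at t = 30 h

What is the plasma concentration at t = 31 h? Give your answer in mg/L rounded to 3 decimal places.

391.473 mg/L

k = ln 2 / 3 = 0.23105 per h
Dose 1 (220 mg at t=0 h): 220·exp(−0.23105·31) = 0.171 mg/L
Dose 2 (50 mg at t=5 h): 50·exp(−0.23105·26) = 0.123 mg/L
Dose 3 (465 mg at t=10 h): 465·exp(−0.23105·21) = 3.633 mg/L
Dose 4 (65 mg at t=15 h): 65·exp(−0.23105·16) = 1.612 mg/L
Dose 5 (255 mg at t=20 h): 255·exp(−0.23105·11) = 20.080 mg/L
Dose 6 (130 mg at t=25 h): 130·exp(−0.23105·6) = 32.500 mg/L
Dose 7 (420 mg at t=30 h): 420·exp(−0.23105·1) = 333.354 mg/L
C(31) = 0.171 + 0.123 + 3.633 + 1.612 + 20.080 + 32.500 + 333.354 = 391.473 mg/L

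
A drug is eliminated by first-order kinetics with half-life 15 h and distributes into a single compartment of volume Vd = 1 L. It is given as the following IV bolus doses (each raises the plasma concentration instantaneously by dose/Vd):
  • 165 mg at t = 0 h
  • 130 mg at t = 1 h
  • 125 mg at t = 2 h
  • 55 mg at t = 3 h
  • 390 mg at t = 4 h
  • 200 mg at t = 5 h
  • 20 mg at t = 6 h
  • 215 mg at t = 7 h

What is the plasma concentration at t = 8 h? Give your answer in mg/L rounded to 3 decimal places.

k = ln 2 / 15 = 0.04621 per h
Dose 1 (165 mg at t=0 h): 165·exp(−0.04621·8) = 114.008 mg/L
Dose 2 (130 mg at t=1 h): 130·exp(−0.04621·7) = 94.073 mg/L
Dose 3 (125 mg at t=2 h): 125·exp(−0.04621·6) = 94.732 mg/L
Dose 4 (55 mg at t=3 h): 55·exp(−0.04621·5) = 43.654 mg/L
Dose 5 (390 mg at t=4 h): 390·exp(−0.04621·4) = 324.183 mg/L
Dose 6 (200 mg at t=5 h): 200·exp(−0.04621·3) = 174.110 mg/L
Dose 7 (20 mg at t=6 h): 20·exp(−0.04621·2) = 18.234 mg/L
Dose 8 (215 mg at t=7 h): 215·exp(−0.04621·1) = 205.291 mg/L
C(8) = 114.008 + 94.073 + 94.732 + 43.654 + 324.183 + 174.110 + 18.234 + 205.291 = 1068.284 mg/L

1068.284 mg/L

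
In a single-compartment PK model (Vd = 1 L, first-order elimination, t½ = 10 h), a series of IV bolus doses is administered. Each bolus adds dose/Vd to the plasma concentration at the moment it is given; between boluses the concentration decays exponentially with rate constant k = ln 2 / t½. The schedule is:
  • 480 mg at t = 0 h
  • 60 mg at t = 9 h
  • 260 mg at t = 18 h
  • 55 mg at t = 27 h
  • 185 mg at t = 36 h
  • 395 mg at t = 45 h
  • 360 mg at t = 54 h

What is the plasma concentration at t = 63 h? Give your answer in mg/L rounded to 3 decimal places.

k = ln 2 / 10 = 0.06931 per h
Dose 1 (480 mg at t=0 h): 480·exp(−0.06931·63) = 6.092 mg/L
Dose 2 (60 mg at t=9 h): 60·exp(−0.06931·54) = 1.421 mg/L
Dose 3 (260 mg at t=18 h): 260·exp(−0.06931·45) = 11.490 mg/L
Dose 4 (55 mg at t=27 h): 55·exp(−0.06931·36) = 4.536 mg/L
Dose 5 (185 mg at t=36 h): 185·exp(−0.06931·27) = 28.470 mg/L
Dose 6 (395 mg at t=45 h): 395·exp(−0.06931·18) = 113.434 mg/L
Dose 7 (360 mg at t=54 h): 360·exp(−0.06931·9) = 192.919 mg/L
C(63) = 6.092 + 1.421 + 11.490 + 4.536 + 28.470 + 113.434 + 192.919 = 358.363 mg/L

358.363 mg/L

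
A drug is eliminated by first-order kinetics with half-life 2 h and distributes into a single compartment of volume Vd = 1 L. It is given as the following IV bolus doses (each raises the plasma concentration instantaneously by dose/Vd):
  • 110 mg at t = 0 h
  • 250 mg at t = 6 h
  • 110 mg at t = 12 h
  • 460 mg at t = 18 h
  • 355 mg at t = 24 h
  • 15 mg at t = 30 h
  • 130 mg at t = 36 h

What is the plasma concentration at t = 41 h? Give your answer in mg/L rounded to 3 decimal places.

k = ln 2 / 2 = 0.34657 per h
Dose 1 (110 mg at t=0 h): 110·exp(−0.34657·41) = 0.000 mg/L
Dose 2 (250 mg at t=6 h): 250·exp(−0.34657·35) = 0.001 mg/L
Dose 3 (110 mg at t=12 h): 110·exp(−0.34657·29) = 0.005 mg/L
Dose 4 (460 mg at t=18 h): 460·exp(−0.34657·23) = 0.159 mg/L
Dose 5 (355 mg at t=24 h): 355·exp(−0.34657·17) = 0.981 mg/L
Dose 6 (15 mg at t=30 h): 15·exp(−0.34657·11) = 0.331 mg/L
Dose 7 (130 mg at t=36 h): 130·exp(−0.34657·5) = 22.981 mg/L
C(41) = 0.000 + 0.001 + 0.005 + 0.159 + 0.981 + 0.331 + 22.981 = 24.458 mg/L

24.458 mg/L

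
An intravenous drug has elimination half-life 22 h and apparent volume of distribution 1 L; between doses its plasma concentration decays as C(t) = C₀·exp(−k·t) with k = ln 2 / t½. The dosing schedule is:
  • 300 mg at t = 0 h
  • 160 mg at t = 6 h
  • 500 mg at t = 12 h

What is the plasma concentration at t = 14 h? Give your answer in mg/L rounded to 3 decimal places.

k = ln 2 / 22 = 0.03151 per h
Dose 1 (300 mg at t=0 h): 300·exp(−0.03151·14) = 193.000 mg/L
Dose 2 (160 mg at t=6 h): 160·exp(−0.03151·8) = 124.353 mg/L
Dose 3 (500 mg at t=12 h): 500·exp(−0.03151·2) = 469.465 mg/L
C(14) = 193.000 + 124.353 + 469.465 = 786.818 mg/L

786.818 mg/L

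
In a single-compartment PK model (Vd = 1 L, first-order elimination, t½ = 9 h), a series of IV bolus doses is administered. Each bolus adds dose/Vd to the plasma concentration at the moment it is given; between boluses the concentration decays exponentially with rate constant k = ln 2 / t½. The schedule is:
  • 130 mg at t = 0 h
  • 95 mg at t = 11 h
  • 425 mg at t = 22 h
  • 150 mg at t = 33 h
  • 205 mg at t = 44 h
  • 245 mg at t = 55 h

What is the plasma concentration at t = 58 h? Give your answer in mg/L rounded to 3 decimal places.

k = ln 2 / 9 = 0.07702 per h
Dose 1 (130 mg at t=0 h): 130·exp(−0.07702·58) = 1.493 mg/L
Dose 2 (95 mg at t=11 h): 95·exp(−0.07702·47) = 2.545 mg/L
Dose 3 (425 mg at t=22 h): 425·exp(−0.07702·36) = 26.562 mg/L
Dose 4 (150 mg at t=33 h): 150·exp(−0.07702·25) = 21.872 mg/L
Dose 5 (205 mg at t=44 h): 205·exp(−0.07702·14) = 69.740 mg/L
Dose 6 (245 mg at t=55 h): 245·exp(−0.07702·3) = 194.457 mg/L
C(58) = 1.493 + 2.545 + 26.562 + 21.872 + 69.740 + 194.457 = 316.670 mg/L

316.670 mg/L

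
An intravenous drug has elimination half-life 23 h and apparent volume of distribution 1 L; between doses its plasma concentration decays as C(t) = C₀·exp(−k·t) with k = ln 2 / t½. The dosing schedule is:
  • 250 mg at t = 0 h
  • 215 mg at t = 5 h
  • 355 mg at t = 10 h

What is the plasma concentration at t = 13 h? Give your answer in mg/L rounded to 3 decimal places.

662.216 mg/L

k = ln 2 / 23 = 0.03014 per h
Dose 1 (250 mg at t=0 h): 250·exp(−0.03014·13) = 168.963 mg/L
Dose 2 (215 mg at t=5 h): 215·exp(−0.03014·8) = 168.940 mg/L
Dose 3 (355 mg at t=10 h): 355·exp(−0.03014·3) = 324.312 mg/L
C(13) = 168.963 + 168.940 + 324.312 = 662.216 mg/L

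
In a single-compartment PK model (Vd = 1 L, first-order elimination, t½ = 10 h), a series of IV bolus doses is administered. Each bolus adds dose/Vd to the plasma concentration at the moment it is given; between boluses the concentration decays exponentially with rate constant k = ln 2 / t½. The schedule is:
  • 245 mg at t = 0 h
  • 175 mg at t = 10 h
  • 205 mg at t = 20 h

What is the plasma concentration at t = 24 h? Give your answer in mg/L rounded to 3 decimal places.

268.092 mg/L

k = ln 2 / 10 = 0.06931 per h
Dose 1 (245 mg at t=0 h): 245·exp(−0.06931·24) = 46.419 mg/L
Dose 2 (175 mg at t=10 h): 175·exp(−0.06931·14) = 66.313 mg/L
Dose 3 (205 mg at t=20 h): 205·exp(−0.06931·4) = 155.361 mg/L
C(24) = 46.419 + 66.313 + 155.361 = 268.092 mg/L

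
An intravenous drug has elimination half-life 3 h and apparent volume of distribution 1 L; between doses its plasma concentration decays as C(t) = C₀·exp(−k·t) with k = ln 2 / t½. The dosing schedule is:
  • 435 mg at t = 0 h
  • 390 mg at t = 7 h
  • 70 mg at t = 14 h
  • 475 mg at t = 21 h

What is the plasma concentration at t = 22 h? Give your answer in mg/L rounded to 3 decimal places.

402.917 mg/L

k = ln 2 / 3 = 0.23105 per h
Dose 1 (435 mg at t=0 h): 435·exp(−0.23105·22) = 2.697 mg/L
Dose 2 (390 mg at t=7 h): 390·exp(−0.23105·15) = 12.188 mg/L
Dose 3 (70 mg at t=14 h): 70·exp(−0.23105·8) = 11.024 mg/L
Dose 4 (475 mg at t=21 h): 475·exp(−0.23105·1) = 377.008 mg/L
C(22) = 2.697 + 12.188 + 11.024 + 377.008 = 402.917 mg/L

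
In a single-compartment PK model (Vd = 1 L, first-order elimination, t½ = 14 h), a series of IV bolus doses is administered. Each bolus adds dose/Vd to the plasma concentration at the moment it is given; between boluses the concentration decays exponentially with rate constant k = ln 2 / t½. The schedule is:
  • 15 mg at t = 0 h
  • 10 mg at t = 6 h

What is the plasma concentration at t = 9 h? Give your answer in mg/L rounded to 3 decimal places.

k = ln 2 / 14 = 0.04951 per h
Dose 1 (15 mg at t=0 h): 15·exp(−0.04951·9) = 9.607 mg/L
Dose 2 (10 mg at t=6 h): 10·exp(−0.04951·3) = 8.620 mg/L
C(9) = 9.607 + 8.620 = 18.226 mg/L

18.226 mg/L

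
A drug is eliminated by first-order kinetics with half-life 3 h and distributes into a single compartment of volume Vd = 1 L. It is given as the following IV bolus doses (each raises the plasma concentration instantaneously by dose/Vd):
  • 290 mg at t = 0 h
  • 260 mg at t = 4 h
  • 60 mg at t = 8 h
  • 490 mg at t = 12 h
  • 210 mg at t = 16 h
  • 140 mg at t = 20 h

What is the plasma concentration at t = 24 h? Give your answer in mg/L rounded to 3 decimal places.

124.437 mg/L

k = ln 2 / 3 = 0.23105 per h
Dose 1 (290 mg at t=0 h): 290·exp(−0.23105·24) = 1.133 mg/L
Dose 2 (260 mg at t=4 h): 260·exp(−0.23105·20) = 2.559 mg/L
Dose 3 (60 mg at t=8 h): 60·exp(−0.23105·16) = 1.488 mg/L
Dose 4 (490 mg at t=12 h): 490·exp(−0.23105·12) = 30.625 mg/L
Dose 5 (210 mg at t=16 h): 210·exp(−0.23105·8) = 33.073 mg/L
Dose 6 (140 mg at t=20 h): 140·exp(−0.23105·4) = 55.559 mg/L
C(24) = 1.133 + 2.559 + 1.488 + 30.625 + 33.073 + 55.559 = 124.437 mg/L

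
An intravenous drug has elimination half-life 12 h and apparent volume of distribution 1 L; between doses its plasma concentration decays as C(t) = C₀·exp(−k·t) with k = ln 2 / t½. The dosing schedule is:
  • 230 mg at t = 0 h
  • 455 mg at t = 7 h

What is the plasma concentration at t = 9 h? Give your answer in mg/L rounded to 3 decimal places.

k = ln 2 / 12 = 0.05776 per h
Dose 1 (230 mg at t=0 h): 230·exp(−0.05776·9) = 136.759 mg/L
Dose 2 (455 mg at t=7 h): 455·exp(−0.05776·2) = 405.359 mg/L
C(9) = 136.759 + 405.359 = 542.118 mg/L

542.118 mg/L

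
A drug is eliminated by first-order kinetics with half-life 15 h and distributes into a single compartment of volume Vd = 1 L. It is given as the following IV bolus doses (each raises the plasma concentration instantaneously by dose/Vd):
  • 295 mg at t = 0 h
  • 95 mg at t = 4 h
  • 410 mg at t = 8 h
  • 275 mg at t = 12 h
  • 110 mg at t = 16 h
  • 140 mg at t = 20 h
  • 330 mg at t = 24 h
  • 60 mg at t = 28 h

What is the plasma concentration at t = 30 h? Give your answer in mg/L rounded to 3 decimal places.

820.960 mg/L

k = ln 2 / 15 = 0.04621 per h
Dose 1 (295 mg at t=0 h): 295·exp(−0.04621·30) = 73.750 mg/L
Dose 2 (95 mg at t=4 h): 95·exp(−0.04621·26) = 28.572 mg/L
Dose 3 (410 mg at t=8 h): 410·exp(−0.04621·22) = 148.345 mg/L
Dose 4 (275 mg at t=12 h): 275·exp(−0.04621·18) = 119.701 mg/L
Dose 5 (110 mg at t=16 h): 110·exp(−0.04621·14) = 57.601 mg/L
Dose 6 (140 mg at t=20 h): 140·exp(−0.04621·10) = 88.194 mg/L
Dose 7 (330 mg at t=24 h): 330·exp(−0.04621·6) = 250.093 mg/L
Dose 8 (60 mg at t=28 h): 60·exp(−0.04621·2) = 54.703 mg/L
C(30) = 73.750 + 28.572 + 148.345 + 119.701 + 57.601 + 88.194 + 250.093 + 54.703 = 820.960 mg/L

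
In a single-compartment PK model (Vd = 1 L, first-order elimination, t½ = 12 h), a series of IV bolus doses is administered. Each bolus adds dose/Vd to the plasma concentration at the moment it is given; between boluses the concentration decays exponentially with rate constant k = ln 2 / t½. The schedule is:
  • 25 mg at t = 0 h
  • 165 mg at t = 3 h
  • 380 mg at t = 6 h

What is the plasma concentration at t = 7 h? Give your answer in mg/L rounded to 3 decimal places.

506.318 mg/L

k = ln 2 / 12 = 0.05776 per h
Dose 1 (25 mg at t=0 h): 25·exp(−0.05776·7) = 16.685 mg/L
Dose 2 (165 mg at t=3 h): 165·exp(−0.05776·4) = 130.961 mg/L
Dose 3 (380 mg at t=6 h): 380·exp(−0.05776·1) = 358.672 mg/L
C(7) = 16.685 + 130.961 + 358.672 = 506.318 mg/L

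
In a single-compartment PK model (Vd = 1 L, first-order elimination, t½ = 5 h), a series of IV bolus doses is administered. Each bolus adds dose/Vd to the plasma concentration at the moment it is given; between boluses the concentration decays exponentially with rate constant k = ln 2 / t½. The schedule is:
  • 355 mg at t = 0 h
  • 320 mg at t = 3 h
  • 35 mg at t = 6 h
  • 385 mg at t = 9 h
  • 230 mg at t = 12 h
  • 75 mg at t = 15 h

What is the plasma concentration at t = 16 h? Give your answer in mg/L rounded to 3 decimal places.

k = ln 2 / 5 = 0.13863 per h
Dose 1 (355 mg at t=0 h): 355·exp(−0.13863·16) = 38.631 mg/L
Dose 2 (320 mg at t=3 h): 320·exp(−0.13863·13) = 52.780 mg/L
Dose 3 (35 mg at t=6 h): 35·exp(−0.13863·10) = 8.750 mg/L
Dose 4 (385 mg at t=9 h): 385·exp(−0.13863·7) = 145.888 mg/L
Dose 5 (230 mg at t=12 h): 230·exp(−0.13863·4) = 132.100 mg/L
Dose 6 (75 mg at t=15 h): 75·exp(−0.13863·1) = 65.291 mg/L
C(16) = 38.631 + 52.780 + 8.750 + 145.888 + 132.100 + 65.291 = 443.440 mg/L

443.440 mg/L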